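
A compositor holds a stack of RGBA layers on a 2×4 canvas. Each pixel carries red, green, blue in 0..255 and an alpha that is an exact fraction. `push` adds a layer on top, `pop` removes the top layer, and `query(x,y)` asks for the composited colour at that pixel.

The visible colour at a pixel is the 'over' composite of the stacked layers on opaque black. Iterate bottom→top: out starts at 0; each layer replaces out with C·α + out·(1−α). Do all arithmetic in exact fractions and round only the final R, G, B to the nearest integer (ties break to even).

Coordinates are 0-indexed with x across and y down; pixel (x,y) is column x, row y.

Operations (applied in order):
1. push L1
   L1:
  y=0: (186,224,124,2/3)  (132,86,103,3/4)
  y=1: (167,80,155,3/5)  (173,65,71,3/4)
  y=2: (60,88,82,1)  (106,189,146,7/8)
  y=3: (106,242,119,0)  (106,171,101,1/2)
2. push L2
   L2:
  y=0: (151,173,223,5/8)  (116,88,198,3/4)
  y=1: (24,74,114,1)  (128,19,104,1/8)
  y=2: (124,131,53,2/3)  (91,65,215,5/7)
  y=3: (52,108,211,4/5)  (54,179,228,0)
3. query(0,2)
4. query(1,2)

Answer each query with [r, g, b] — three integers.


query (0,2) [L1,L2] — begin 0,0,0
L1 α=1: [60, 88, 82]
L2 α=2/3: [308/3, 350/3, 188/3]
→ [103, 117, 63]

at x=1,y=2 over L1,L2:
after L1 α=7/8: [371/4, 1323/8, 511/4]
after L2 α=5/7: [183/2, 2623/28, 2661/14]
rounded: [92, 94, 190]


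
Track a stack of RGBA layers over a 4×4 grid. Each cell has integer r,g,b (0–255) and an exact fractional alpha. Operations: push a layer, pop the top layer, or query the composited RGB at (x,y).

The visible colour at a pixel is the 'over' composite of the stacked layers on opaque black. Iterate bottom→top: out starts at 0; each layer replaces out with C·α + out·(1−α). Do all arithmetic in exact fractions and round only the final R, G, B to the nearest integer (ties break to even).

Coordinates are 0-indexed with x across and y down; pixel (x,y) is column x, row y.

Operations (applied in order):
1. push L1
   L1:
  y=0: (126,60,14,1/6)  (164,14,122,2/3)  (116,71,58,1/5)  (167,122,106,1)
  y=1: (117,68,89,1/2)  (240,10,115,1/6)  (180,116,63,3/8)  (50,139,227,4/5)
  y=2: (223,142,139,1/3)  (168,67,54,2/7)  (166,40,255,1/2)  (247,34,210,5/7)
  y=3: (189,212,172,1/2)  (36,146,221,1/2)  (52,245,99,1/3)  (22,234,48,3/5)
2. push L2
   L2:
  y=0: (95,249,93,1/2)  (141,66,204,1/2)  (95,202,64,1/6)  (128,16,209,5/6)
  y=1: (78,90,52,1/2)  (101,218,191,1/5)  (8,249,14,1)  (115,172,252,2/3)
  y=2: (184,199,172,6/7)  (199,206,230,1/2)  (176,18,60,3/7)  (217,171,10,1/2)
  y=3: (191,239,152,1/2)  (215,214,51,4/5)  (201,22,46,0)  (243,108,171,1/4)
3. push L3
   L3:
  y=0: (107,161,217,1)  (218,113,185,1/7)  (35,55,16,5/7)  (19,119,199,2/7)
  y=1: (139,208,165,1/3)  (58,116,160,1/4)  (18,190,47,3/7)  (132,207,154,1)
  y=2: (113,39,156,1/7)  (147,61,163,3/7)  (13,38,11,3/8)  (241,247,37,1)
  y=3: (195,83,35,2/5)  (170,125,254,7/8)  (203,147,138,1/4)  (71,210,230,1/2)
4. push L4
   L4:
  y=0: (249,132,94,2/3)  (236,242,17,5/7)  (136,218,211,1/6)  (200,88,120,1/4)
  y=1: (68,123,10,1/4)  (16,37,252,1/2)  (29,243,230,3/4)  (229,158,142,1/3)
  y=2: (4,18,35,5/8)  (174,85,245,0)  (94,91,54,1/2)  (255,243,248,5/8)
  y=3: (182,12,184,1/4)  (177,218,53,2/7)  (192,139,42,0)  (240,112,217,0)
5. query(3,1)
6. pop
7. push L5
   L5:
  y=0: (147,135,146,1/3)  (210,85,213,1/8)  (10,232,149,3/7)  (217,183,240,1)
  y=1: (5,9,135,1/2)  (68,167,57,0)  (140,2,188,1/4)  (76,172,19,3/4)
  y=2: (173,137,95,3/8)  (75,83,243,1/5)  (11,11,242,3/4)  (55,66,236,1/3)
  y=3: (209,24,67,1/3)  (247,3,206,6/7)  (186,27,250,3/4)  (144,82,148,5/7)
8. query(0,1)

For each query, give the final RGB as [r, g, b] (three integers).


query (3,1) [L1,L2,L3,L4] — begin 0,0,0
+L1 (α=4/5) → [40, 556/5, 908/5]
+L2 (α=2/3) → [90, 2276/15, 3428/15]
+L3 (α=1) → [132, 207, 154]
+L4 (α=1/3) → [493/3, 572/3, 150]
→ [164, 191, 150]

at x=0,y=1 over L1,L2,L3,L5:
+L1 (α=1/2) → [117/2, 34, 89/2]
+L2 (α=1/2) → [273/4, 62, 193/4]
+L3 (α=1/3) → [551/6, 332/3, 523/6]
+L5 (α=1/2) → [581/12, 359/6, 1333/12]
→ [48, 60, 111]


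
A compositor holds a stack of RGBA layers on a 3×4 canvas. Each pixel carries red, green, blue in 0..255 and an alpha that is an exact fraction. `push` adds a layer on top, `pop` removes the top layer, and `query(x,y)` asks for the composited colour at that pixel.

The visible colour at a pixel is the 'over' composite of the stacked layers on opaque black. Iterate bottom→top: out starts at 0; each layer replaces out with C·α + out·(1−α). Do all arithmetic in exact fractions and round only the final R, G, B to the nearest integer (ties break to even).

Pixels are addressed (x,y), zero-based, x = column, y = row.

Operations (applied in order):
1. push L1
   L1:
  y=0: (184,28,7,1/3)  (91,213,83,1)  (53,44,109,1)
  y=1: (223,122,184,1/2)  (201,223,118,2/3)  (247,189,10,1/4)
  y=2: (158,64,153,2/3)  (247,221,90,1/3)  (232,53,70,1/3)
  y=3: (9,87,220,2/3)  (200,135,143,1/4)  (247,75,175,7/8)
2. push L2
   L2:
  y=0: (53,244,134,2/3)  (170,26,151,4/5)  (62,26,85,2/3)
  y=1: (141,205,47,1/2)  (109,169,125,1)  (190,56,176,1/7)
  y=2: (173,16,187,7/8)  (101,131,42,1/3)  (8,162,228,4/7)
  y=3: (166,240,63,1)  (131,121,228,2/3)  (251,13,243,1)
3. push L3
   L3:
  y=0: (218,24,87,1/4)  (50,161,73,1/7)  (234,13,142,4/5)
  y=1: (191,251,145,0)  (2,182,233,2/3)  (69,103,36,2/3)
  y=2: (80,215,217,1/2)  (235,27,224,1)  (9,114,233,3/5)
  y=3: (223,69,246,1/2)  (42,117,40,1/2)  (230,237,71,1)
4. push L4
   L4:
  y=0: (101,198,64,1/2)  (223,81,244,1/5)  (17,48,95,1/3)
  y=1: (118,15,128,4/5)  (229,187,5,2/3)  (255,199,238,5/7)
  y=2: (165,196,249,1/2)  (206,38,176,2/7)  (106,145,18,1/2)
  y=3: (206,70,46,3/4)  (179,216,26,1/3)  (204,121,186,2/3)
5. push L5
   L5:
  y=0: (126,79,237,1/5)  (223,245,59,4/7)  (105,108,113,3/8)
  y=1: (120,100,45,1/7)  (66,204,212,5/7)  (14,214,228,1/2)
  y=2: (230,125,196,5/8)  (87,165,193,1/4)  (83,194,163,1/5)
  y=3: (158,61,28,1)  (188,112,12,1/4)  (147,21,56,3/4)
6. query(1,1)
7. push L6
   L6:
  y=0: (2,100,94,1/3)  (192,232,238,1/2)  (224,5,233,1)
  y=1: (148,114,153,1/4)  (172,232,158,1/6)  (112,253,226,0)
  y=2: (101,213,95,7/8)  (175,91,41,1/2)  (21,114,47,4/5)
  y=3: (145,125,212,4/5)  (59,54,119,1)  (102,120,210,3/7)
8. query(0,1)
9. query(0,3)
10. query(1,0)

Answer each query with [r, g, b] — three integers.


at x=1,y=1 over L1,L2,L3,L4,L5:
after L1 α=2/3: [134, 446/3, 236/3]
after L2 α=1: [109, 169, 125]
after L3 α=2/3: [113/3, 533/3, 197]
after L4 α=2/3: [1487/9, 1655/9, 69]
after L5 α=5/7: [5944/63, 12490/63, 1198/7]
→ [94, 198, 171]

query (0,1) [L1,L2,L3,L4,L5,L6] — begin 0,0,0
after L1 α=1/2: [223/2, 61, 92]
after L2 α=1/2: [505/4, 133, 139/2]
after L3 α=0: [505/4, 133, 139/2]
after L4 α=4/5: [2393/20, 193/5, 1163/10]
after L5 α=1/7: [1197/10, 1658/35, 3714/35]
after L6 α=1/4: [5071/40, 2241/35, 16497/140]
rounded: [127, 64, 118]

query (0,3) [L1,L2,L3,L4,L5,L6] — begin 0,0,0
L1 α=2/3: [6, 58, 440/3]
L2 α=1: [166, 240, 63]
L3 α=1/2: [389/2, 309/2, 309/2]
L4 α=3/4: [1625/8, 729/8, 585/8]
L5 α=1: [158, 61, 28]
L6 α=4/5: [738/5, 561/5, 876/5]
→ [148, 112, 175]

query (1,0) [L1,L2,L3,L4,L5,L6] — begin 0,0,0
after L1 α=1: [91, 213, 83]
after L2 α=4/5: [771/5, 317/5, 687/5]
after L3 α=1/7: [4876/35, 2707/35, 641/5]
after L4 α=1/5: [27309/175, 13663/175, 3784/25]
after L5 α=4/7: [238027/1225, 212489/1225, 17252/175]
after L6 α=1/2: [473227/2450, 496689/2450, 29451/175]
→ [193, 203, 168]


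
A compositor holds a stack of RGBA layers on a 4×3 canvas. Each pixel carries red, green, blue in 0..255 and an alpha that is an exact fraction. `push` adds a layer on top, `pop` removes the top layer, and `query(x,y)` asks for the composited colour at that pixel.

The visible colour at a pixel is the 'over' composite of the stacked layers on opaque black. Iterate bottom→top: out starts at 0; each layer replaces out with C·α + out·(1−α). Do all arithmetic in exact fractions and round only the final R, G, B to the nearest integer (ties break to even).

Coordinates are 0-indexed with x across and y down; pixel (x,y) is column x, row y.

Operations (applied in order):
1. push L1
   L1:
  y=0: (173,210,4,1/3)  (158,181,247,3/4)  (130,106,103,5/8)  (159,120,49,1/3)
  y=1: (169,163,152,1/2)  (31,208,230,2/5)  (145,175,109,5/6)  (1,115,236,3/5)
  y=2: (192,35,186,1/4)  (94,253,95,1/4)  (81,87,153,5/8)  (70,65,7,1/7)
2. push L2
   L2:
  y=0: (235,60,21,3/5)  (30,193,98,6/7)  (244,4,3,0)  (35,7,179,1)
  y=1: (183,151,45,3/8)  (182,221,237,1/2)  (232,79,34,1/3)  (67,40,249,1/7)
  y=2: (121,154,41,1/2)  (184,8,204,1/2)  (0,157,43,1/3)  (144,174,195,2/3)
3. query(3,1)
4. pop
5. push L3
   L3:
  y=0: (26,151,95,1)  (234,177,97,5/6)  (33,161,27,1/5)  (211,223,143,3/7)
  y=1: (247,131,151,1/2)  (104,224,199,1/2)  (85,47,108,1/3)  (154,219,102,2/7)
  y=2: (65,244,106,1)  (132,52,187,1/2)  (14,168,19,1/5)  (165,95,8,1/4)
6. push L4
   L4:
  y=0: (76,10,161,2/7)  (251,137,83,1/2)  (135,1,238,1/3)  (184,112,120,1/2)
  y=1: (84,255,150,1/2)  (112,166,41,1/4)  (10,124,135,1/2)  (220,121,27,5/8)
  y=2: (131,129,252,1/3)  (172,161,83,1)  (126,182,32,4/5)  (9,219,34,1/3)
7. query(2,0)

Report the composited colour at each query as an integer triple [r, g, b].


query (3,1) [L1,L2] — begin 0,0,0
after L1 α=3/5: [3/5, 69, 708/5]
after L2 α=1/7: [353/35, 454/7, 5493/35]
rounded: [10, 65, 157]

query (2,0) [L1,L3,L4] — begin 0,0,0
L1 α=5/8: [325/4, 265/4, 515/8]
L3 α=1/5: [358/5, 426/5, 569/10]
L4 α=1/3: [1391/15, 857/15, 1759/15]
→ [93, 57, 117]


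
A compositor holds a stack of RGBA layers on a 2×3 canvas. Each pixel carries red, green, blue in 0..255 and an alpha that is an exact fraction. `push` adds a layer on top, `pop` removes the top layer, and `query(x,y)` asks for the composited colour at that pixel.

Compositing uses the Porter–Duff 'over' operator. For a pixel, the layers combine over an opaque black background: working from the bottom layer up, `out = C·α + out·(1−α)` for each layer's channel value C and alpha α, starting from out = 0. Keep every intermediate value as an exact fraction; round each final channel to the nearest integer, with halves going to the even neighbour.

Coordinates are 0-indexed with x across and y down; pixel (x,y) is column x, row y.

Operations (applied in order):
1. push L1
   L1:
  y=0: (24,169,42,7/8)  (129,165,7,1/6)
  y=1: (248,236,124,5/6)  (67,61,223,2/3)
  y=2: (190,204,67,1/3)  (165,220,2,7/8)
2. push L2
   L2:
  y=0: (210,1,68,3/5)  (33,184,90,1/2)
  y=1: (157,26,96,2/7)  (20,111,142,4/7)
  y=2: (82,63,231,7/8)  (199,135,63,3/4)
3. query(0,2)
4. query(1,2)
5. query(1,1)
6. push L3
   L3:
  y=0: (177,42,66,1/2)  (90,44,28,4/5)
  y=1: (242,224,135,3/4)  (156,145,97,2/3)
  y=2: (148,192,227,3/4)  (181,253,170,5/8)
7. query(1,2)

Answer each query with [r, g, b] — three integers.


(0,2) stack=L1,L2; from [0,0,0]:
+L1 (α=1/3) → [190/3, 68, 67/3]
+L2 (α=7/8) → [239/3, 509/8, 2459/12]
rounded: [80, 64, 205]

(1,2) stack=L1,L2; from [0,0,0]:
+L1 (α=7/8) → [1155/8, 385/2, 7/4]
+L2 (α=3/4) → [5931/32, 1195/8, 763/16]
rounded: [185, 149, 48]

query (1,1) [L1,L2] — begin 0,0,0
after L1 α=2/3: [134/3, 122/3, 446/3]
after L2 α=4/7: [214/7, 566/7, 1014/7]
→ [31, 81, 145]

query (1,2) [L1,L2,L3] — begin 0,0,0
after L1 α=7/8: [1155/8, 385/2, 7/4]
after L2 α=3/4: [5931/32, 1195/8, 763/16]
after L3 α=5/8: [46753/256, 13705/64, 15889/128]
= [183, 214, 124]


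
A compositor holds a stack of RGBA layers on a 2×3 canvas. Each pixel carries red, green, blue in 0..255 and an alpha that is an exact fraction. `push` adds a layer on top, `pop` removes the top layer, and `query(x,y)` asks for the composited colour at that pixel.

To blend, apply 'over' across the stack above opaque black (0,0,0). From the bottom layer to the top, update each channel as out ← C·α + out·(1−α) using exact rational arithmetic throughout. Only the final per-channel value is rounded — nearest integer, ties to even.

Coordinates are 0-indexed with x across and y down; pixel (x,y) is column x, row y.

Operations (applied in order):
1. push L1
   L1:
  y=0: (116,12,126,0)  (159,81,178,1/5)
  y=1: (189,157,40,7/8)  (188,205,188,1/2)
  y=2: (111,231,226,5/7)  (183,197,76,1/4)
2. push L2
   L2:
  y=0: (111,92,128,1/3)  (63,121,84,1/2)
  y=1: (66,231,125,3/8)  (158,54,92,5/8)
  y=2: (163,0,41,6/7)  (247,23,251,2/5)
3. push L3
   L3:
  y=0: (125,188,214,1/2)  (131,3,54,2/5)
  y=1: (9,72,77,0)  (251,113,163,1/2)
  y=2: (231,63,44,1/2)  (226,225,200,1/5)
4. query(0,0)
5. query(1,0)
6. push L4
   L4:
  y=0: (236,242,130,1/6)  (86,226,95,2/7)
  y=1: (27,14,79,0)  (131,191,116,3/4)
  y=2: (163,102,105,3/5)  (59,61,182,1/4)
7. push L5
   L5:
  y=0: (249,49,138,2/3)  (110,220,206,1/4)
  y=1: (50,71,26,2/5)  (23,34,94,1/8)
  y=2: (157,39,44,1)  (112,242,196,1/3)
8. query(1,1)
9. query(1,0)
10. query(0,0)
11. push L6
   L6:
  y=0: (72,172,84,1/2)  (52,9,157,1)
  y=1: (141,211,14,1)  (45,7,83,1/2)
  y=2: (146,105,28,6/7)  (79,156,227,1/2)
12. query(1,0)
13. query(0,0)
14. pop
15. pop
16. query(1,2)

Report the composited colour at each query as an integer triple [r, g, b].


query (0,0) [L1,L2,L3] — begin 0,0,0
after L1 α=0: [0, 0, 0]
after L2 α=1/3: [37, 92/3, 128/3]
after L3 α=1/2: [81, 328/3, 385/3]
rounded: [81, 109, 128]

query (1,0) [L1,L2,L3] — begin 0,0,0
after L1 α=1/5: [159/5, 81/5, 178/5]
after L2 α=1/2: [237/5, 343/5, 299/5]
after L3 α=2/5: [2021/25, 1059/25, 1437/25]
→ [81, 42, 57]

at x=1,y=1 over L1,L2,L3,L4,L5:
L1 α=1/2: [94, 205/2, 94]
L2 α=5/8: [134, 1155/16, 371/4]
L3 α=1/2: [385/2, 2963/32, 1023/8]
L4 α=3/4: [1171/8, 21299/128, 3807/32]
L5 α=1/8: [8381/64, 153445/1024, 29657/256]
→ [131, 150, 116]

(1,0) stack=L1,L2,L3,L4,L5; from [0,0,0]:
+L1 (α=1/5) → [159/5, 81/5, 178/5]
+L2 (α=1/2) → [237/5, 343/5, 299/5]
+L3 (α=2/5) → [2021/25, 1059/25, 1437/25]
+L4 (α=2/7) → [2881/35, 3319/35, 341/5]
+L5 (α=1/4) → [12493/140, 17657/140, 2053/20]
= [89, 126, 103]

query (0,0) [L1,L2,L3,L4,L5] — begin 0,0,0
L1 α=0: [0, 0, 0]
L2 α=1/3: [37, 92/3, 128/3]
L3 α=1/2: [81, 328/3, 385/3]
L4 α=1/6: [641/6, 1183/9, 2315/18]
L5 α=2/3: [3629/18, 2065/27, 7283/54]
= [202, 76, 135]

query (1,0) [L1,L2,L3,L4,L5,L6] — begin 0,0,0
after L1 α=1/5: [159/5, 81/5, 178/5]
after L2 α=1/2: [237/5, 343/5, 299/5]
after L3 α=2/5: [2021/25, 1059/25, 1437/25]
after L4 α=2/7: [2881/35, 3319/35, 341/5]
after L5 α=1/4: [12493/140, 17657/140, 2053/20]
after L6 α=1: [52, 9, 157]
= [52, 9, 157]

at x=0,y=0 over L1,L2,L3,L4,L5,L6:
+L1 (α=0) → [0, 0, 0]
+L2 (α=1/3) → [37, 92/3, 128/3]
+L3 (α=1/2) → [81, 328/3, 385/3]
+L4 (α=1/6) → [641/6, 1183/9, 2315/18]
+L5 (α=2/3) → [3629/18, 2065/27, 7283/54]
+L6 (α=1/2) → [4925/36, 6709/54, 11819/108]
rounded: [137, 124, 109]

(1,2) stack=L1,L2,L3,L4; from [0,0,0]:
after L1 α=1/4: [183/4, 197/4, 19]
after L2 α=2/5: [505/4, 155/4, 559/5]
after L3 α=1/5: [731/5, 76, 3236/25]
after L4 α=1/4: [622/5, 289/4, 7129/50]
rounded: [124, 72, 143]


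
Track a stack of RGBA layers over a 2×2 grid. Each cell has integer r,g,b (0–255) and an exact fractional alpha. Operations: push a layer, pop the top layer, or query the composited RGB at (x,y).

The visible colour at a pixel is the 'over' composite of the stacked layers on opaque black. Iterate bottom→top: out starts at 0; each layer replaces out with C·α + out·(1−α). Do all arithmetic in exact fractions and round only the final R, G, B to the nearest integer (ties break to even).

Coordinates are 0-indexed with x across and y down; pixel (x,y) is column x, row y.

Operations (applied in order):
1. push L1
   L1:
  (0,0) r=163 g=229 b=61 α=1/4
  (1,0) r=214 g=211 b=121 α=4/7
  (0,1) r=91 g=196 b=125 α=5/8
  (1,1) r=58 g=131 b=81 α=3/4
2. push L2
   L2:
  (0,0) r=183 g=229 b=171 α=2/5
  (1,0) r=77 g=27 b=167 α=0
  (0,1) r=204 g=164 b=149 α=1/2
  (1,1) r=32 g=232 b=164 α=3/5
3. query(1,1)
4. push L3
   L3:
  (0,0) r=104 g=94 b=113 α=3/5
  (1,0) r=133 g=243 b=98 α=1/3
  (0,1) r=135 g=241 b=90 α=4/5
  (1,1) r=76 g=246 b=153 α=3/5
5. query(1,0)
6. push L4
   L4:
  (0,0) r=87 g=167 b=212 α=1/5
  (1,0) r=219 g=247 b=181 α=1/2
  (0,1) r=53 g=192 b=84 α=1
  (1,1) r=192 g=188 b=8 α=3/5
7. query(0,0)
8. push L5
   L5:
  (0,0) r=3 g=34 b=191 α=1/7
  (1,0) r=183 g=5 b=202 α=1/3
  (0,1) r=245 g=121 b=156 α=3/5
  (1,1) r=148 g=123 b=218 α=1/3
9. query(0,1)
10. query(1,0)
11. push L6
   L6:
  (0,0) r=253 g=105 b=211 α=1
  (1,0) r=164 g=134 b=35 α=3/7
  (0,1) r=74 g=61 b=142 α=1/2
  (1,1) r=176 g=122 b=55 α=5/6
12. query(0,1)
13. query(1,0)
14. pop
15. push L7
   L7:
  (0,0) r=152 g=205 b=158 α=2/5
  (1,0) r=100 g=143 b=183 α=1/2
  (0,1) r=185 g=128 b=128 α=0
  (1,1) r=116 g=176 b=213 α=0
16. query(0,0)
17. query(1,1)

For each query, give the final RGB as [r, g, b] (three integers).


at x=1,y=1 over L1,L2:
after L1 α=3/4: [87/2, 393/4, 243/4]
after L2 α=3/5: [183/5, 357/2, 1227/10]
= [37, 178, 123]

at x=1,y=0 over L1,L2,L3:
+L1 (α=4/7) → [856/7, 844/7, 484/7]
+L2 (α=0) → [856/7, 844/7, 484/7]
+L3 (α=1/3) → [881/7, 3389/21, 1654/21]
= [126, 161, 79]

query (0,0) [L1,L2,L3,L4] — begin 0,0,0
after L1 α=1/4: [163/4, 229/4, 61/4]
after L2 α=2/5: [1953/20, 2519/20, 1551/20]
after L3 α=3/5: [5073/50, 5339/50, 4941/50]
after L4 α=1/5: [12321/125, 14853/125, 15182/125]
rounded: [99, 119, 121]

at x=0,y=1 over L1,L2,L3,L4,L5:
after L1 α=5/8: [455/8, 245/2, 625/8]
after L2 α=1/2: [2087/16, 573/4, 1817/16]
after L3 α=4/5: [10727/80, 4429/20, 7577/80]
after L4 α=1: [53, 192, 84]
after L5 α=3/5: [841/5, 747/5, 636/5]
→ [168, 149, 127]

at x=1,y=0 over L1,L2,L3,L4,L5:
+L1 (α=4/7) → [856/7, 844/7, 484/7]
+L2 (α=0) → [856/7, 844/7, 484/7]
+L3 (α=1/3) → [881/7, 3389/21, 1654/21]
+L4 (α=1/2) → [1207/7, 4288/21, 5455/42]
+L5 (α=1/3) → [3695/21, 8681/63, 9697/63]
rounded: [176, 138, 154]

at x=0,y=1 over L1,L2,L3,L4,L5,L6:
L1 α=5/8: [455/8, 245/2, 625/8]
L2 α=1/2: [2087/16, 573/4, 1817/16]
L3 α=4/5: [10727/80, 4429/20, 7577/80]
L4 α=1: [53, 192, 84]
L5 α=3/5: [841/5, 747/5, 636/5]
L6 α=1/2: [1211/10, 526/5, 673/5]
= [121, 105, 135]

(1,0) stack=L1,L2,L3,L4,L5,L6; from [0,0,0]:
+L1 (α=4/7) → [856/7, 844/7, 484/7]
+L2 (α=0) → [856/7, 844/7, 484/7]
+L3 (α=1/3) → [881/7, 3389/21, 1654/21]
+L4 (α=1/2) → [1207/7, 4288/21, 5455/42]
+L5 (α=1/3) → [3695/21, 8681/63, 9697/63]
+L6 (α=3/7) → [25112/147, 60050/441, 45403/441]
rounded: [171, 136, 103]

at x=0,y=0 over L1,L2,L3,L4,L5,L7:
after L1 α=1/4: [163/4, 229/4, 61/4]
after L2 α=2/5: [1953/20, 2519/20, 1551/20]
after L3 α=3/5: [5073/50, 5339/50, 4941/50]
after L4 α=1/5: [12321/125, 14853/125, 15182/125]
after L5 α=1/7: [74301/875, 93368/875, 114967/875]
after L7 α=2/5: [488903/4375, 638854/4375, 621401/4375]
rounded: [112, 146, 142]

at x=1,y=1 over L1,L2,L3,L4,L5,L7:
after L1 α=3/4: [87/2, 393/4, 243/4]
after L2 α=3/5: [183/5, 357/2, 1227/10]
after L3 α=3/5: [1506/25, 219, 3522/25]
after L4 α=3/5: [17412/125, 1002/5, 7644/125]
after L5 α=1/3: [53324/375, 873/5, 42538/375]
after L7 α=0: [53324/375, 873/5, 42538/375]
rounded: [142, 175, 113]


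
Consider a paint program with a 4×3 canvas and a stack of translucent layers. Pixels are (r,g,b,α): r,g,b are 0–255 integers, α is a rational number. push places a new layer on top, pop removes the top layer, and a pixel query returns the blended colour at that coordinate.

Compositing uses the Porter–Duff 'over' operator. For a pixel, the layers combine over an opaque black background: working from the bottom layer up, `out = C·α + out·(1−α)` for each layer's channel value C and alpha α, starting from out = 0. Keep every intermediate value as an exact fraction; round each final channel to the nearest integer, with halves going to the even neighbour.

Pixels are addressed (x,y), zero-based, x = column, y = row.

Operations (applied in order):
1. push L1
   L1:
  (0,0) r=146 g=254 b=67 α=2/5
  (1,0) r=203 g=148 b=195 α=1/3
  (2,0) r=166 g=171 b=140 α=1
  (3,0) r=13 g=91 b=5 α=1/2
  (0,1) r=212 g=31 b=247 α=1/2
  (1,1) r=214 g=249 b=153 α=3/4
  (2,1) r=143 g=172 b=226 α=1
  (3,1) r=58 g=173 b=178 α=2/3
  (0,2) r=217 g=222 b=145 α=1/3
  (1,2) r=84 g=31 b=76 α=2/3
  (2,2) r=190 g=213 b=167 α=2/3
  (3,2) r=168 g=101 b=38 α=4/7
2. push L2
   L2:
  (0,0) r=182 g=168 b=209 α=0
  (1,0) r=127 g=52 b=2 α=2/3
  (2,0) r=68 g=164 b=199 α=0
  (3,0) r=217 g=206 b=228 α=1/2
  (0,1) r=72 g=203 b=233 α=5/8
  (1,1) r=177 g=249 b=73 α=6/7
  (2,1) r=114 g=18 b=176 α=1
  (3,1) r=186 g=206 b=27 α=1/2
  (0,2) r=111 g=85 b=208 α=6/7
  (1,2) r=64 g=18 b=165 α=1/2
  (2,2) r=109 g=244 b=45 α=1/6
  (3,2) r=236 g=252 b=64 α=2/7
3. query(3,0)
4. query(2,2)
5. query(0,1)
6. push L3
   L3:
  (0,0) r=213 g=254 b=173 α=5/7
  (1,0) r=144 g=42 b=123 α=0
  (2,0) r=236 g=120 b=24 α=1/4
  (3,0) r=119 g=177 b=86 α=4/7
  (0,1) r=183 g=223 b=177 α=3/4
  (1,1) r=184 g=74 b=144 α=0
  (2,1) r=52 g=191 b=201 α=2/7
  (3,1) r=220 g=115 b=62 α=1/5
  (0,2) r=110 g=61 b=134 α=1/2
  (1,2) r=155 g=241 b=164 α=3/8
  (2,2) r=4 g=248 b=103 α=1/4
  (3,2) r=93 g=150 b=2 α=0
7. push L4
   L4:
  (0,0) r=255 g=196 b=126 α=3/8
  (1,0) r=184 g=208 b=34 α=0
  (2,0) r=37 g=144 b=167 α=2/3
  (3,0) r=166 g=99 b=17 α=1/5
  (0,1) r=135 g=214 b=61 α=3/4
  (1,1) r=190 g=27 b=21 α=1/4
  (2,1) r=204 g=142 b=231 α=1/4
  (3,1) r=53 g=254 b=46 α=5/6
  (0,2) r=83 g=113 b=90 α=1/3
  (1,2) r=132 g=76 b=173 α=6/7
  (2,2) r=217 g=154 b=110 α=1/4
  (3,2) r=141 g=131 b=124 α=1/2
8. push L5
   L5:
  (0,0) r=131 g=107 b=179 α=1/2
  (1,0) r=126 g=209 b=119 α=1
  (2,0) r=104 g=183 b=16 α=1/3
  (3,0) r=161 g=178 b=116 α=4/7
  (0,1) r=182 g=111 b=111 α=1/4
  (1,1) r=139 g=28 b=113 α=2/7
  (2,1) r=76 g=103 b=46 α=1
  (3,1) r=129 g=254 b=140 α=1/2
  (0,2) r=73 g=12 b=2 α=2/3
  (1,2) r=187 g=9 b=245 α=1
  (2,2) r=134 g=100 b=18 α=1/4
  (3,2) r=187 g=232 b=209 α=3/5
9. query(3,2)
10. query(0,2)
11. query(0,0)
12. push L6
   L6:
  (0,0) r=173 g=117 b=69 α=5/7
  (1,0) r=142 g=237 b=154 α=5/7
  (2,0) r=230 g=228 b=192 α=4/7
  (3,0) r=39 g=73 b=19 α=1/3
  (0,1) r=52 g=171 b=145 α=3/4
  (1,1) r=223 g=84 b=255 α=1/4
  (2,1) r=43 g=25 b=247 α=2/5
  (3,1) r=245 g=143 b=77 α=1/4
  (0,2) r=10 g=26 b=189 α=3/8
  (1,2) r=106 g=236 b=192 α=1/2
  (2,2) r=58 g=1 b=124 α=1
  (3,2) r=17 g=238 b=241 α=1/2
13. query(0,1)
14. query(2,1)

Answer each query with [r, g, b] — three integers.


at x=3,y=0 over L1,L2:
+L1 (α=1/2) → [13/2, 91/2, 5/2]
+L2 (α=1/2) → [447/4, 503/4, 461/4]
= [112, 126, 115]

query (2,2) [L1,L2] — begin 0,0,0
L1 α=2/3: [380/3, 142, 334/3]
L2 α=1/6: [2227/18, 159, 1805/18]
rounded: [124, 159, 100]

query (0,1) [L1,L2] — begin 0,0,0
after L1 α=1/2: [106, 31/2, 247/2]
after L2 α=5/8: [339/4, 2123/16, 3071/16]
rounded: [85, 133, 192]

query (3,2) [L1,L2,L3,L4,L5] — begin 0,0,0
+L1 (α=4/7) → [96, 404/7, 152/7]
+L2 (α=2/7) → [136, 5548/49, 1656/49]
+L3 (α=0) → [136, 5548/49, 1656/49]
+L4 (α=1/2) → [277/2, 11967/98, 3866/49]
+L5 (α=3/5) → [838/5, 46071/245, 7691/49]
→ [168, 188, 157]

(0,2) stack=L1,L2,L3,L4,L5; from [0,0,0]:
+L1 (α=1/3) → [217/3, 74, 145/3]
+L2 (α=6/7) → [2215/21, 584/7, 3889/21]
+L3 (α=1/2) → [4525/42, 1011/14, 6703/42]
+L4 (α=1/3) → [6268/63, 1802/21, 8593/63]
+L5 (α=2/3) → [15466/189, 2306/63, 8845/189]
→ [82, 37, 47]

(0,0) stack=L1,L2,L3,L4,L5; from [0,0,0]:
L1 α=2/5: [292/5, 508/5, 134/5]
L2 α=0: [292/5, 508/5, 134/5]
L3 α=5/7: [5909/35, 7366/35, 4593/35]
L4 α=3/8: [1408/7, 5741/28, 7239/56]
L5 α=1/2: [2325/14, 8737/56, 17263/112]
→ [166, 156, 154]

at x=0,y=1 over L1,L2,L3,L4,L5,L6:
+L1 (α=1/2) → [106, 31/2, 247/2]
+L2 (α=5/8) → [339/4, 2123/16, 3071/16]
+L3 (α=3/4) → [2535/16, 12827/64, 11567/64]
+L4 (α=3/4) → [9015/64, 53915/256, 23279/256]
+L5 (α=1/4) → [38693/256, 190161/1024, 98253/1024]
+L6 (α=3/4) → [78629/1024, 715473/4096, 543693/4096]
rounded: [77, 175, 133]

at x=2,y=1 over L1,L2,L3,L4,L5,L6:
after L1 α=1: [143, 172, 226]
after L2 α=1: [114, 18, 176]
after L3 α=2/7: [674/7, 472/7, 1282/7]
after L4 α=1/4: [1725/14, 1205/14, 5463/28]
after L5 α=1: [76, 103, 46]
after L6 α=2/5: [314/5, 359/5, 632/5]
→ [63, 72, 126]


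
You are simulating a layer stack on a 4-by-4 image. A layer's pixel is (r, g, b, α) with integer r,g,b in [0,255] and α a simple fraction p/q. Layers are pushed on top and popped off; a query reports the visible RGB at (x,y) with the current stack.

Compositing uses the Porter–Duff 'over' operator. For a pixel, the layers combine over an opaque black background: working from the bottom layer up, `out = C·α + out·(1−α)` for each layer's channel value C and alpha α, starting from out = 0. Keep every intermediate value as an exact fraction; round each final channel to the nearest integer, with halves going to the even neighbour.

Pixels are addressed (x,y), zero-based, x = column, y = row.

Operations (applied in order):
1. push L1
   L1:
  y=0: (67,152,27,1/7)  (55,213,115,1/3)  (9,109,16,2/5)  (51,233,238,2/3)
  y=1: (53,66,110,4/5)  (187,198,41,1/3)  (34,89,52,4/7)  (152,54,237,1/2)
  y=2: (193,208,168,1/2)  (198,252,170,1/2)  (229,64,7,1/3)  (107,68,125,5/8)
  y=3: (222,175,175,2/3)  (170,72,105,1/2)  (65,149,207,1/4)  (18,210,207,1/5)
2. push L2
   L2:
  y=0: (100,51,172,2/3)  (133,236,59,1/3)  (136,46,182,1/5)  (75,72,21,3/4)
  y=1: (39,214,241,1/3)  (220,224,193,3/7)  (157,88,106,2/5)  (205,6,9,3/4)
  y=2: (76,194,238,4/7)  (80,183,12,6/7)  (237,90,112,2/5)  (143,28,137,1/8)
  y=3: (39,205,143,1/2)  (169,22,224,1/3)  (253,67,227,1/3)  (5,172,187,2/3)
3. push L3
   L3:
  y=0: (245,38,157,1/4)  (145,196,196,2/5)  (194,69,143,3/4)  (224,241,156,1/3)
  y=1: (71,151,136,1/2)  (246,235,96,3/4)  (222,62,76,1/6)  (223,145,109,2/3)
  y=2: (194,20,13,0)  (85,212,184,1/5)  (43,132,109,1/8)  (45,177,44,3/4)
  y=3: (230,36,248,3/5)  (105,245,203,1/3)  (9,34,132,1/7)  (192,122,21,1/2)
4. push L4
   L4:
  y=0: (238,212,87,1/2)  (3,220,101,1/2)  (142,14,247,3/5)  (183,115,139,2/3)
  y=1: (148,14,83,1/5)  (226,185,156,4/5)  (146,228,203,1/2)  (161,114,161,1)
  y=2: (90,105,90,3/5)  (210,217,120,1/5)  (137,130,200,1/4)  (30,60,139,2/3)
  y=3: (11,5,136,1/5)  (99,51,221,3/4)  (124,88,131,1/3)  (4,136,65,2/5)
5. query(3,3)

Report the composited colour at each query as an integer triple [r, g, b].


at x=3,y=3 over L1,L2,L3,L4:
after L1 α=1/5: [18/5, 42, 207/5]
after L2 α=2/3: [68/15, 386/3, 2077/15]
after L3 α=1/2: [1474/15, 376/3, 1196/15]
after L4 α=2/5: [1514/25, 648/5, 1846/25]
= [61, 130, 74]


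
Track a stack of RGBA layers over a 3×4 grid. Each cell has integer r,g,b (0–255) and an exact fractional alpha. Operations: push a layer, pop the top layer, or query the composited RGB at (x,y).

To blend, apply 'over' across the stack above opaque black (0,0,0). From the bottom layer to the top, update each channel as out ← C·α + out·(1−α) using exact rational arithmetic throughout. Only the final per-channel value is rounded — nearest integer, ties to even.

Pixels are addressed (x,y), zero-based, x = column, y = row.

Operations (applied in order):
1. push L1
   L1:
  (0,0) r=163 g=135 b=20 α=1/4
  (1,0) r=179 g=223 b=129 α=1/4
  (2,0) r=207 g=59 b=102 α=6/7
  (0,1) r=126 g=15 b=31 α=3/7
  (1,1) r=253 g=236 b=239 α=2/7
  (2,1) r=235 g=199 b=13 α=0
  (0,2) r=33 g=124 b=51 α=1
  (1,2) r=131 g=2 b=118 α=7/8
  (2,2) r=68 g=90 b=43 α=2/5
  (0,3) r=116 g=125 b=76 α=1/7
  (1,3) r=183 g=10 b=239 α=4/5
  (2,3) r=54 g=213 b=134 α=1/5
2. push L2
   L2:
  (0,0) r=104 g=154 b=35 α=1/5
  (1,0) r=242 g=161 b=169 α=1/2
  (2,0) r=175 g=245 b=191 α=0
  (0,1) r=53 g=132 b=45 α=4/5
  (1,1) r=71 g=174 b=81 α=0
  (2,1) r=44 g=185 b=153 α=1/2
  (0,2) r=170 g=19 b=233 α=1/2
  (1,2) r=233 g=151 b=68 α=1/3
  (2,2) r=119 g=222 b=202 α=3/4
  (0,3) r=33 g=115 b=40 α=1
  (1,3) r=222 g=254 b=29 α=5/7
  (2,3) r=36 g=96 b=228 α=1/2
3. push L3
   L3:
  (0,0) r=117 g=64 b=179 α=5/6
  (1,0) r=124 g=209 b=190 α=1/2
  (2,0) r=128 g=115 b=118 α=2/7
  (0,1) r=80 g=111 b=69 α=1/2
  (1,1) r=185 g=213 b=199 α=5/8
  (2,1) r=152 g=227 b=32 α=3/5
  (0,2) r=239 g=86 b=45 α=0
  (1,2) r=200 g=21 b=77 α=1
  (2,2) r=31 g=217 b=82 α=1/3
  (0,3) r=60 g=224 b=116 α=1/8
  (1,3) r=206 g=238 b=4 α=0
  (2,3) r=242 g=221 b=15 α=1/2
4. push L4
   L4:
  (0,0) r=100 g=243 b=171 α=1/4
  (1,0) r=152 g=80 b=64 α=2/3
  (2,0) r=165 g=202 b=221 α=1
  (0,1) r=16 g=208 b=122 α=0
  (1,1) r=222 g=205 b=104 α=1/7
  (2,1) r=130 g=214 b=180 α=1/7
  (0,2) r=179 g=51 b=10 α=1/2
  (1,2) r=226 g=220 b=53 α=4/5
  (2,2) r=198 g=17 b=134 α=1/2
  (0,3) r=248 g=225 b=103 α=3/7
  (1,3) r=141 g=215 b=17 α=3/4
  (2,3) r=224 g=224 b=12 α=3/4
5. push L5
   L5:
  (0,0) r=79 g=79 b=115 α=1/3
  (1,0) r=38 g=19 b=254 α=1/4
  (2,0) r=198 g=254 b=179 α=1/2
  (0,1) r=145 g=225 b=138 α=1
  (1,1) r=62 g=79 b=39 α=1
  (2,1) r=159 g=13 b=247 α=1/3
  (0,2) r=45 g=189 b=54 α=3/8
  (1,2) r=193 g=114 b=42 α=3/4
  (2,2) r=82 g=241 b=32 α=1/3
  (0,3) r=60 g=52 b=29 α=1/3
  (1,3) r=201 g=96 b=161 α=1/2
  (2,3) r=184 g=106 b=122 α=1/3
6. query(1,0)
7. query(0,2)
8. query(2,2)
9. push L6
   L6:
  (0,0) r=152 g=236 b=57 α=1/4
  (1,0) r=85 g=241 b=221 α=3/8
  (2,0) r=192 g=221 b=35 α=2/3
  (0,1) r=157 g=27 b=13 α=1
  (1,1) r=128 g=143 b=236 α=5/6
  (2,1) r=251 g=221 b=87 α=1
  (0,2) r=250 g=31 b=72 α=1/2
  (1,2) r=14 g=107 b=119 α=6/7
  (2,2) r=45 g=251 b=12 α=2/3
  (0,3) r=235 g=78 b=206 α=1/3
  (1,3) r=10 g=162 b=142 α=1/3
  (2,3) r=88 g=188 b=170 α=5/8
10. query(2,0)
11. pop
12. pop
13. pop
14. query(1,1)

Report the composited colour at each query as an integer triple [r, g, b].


at x=1,y=0 over L1,L2,L3,L4,L5:
L1 α=1/4: [179/4, 223/4, 129/4]
L2 α=1/2: [1147/8, 867/8, 805/8]
L3 α=1/2: [2139/16, 2539/16, 2325/16]
L4 α=2/3: [7003/48, 5099/48, 4373/48]
L5 α=1/4: [7611/64, 5403/64, 8437/64]
= [119, 84, 132]

query (0,2) [L1,L2,L3,L4,L5] — begin 0,0,0
L1 α=1: [33, 124, 51]
L2 α=1/2: [203/2, 143/2, 142]
L3 α=0: [203/2, 143/2, 142]
L4 α=1/2: [561/4, 245/4, 76]
L5 α=3/8: [3345/32, 3493/32, 271/4]
= [105, 109, 68]

at x=2,y=2 over L1,L2,L3,L4,L5:
L1 α=2/5: [136/5, 36, 86/5]
L2 α=3/4: [1921/20, 351/2, 779/5]
L3 α=1/3: [2231/30, 568/3, 656/5]
L4 α=1/2: [8171/60, 619/6, 663/5]
L5 α=1/3: [10631/90, 1342/9, 1486/15]
rounded: [118, 149, 99]

(2,0) stack=L1,L2,L3,L4,L5,L6; from [0,0,0]:
+L1 (α=6/7) → [1242/7, 354/7, 612/7]
+L2 (α=0) → [1242/7, 354/7, 612/7]
+L3 (α=2/7) → [8002/49, 3380/49, 4712/49]
+L4 (α=1) → [165, 202, 221]
+L5 (α=1/2) → [363/2, 228, 200]
+L6 (α=2/3) → [377/2, 670/3, 90]
→ [188, 223, 90]

at x=1,y=1 over L1,L2,L3:
+L1 (α=2/7) → [506/7, 472/7, 478/7]
+L2 (α=0) → [506/7, 472/7, 478/7]
+L3 (α=5/8) → [7993/56, 8871/56, 8399/56]
= [143, 158, 150]


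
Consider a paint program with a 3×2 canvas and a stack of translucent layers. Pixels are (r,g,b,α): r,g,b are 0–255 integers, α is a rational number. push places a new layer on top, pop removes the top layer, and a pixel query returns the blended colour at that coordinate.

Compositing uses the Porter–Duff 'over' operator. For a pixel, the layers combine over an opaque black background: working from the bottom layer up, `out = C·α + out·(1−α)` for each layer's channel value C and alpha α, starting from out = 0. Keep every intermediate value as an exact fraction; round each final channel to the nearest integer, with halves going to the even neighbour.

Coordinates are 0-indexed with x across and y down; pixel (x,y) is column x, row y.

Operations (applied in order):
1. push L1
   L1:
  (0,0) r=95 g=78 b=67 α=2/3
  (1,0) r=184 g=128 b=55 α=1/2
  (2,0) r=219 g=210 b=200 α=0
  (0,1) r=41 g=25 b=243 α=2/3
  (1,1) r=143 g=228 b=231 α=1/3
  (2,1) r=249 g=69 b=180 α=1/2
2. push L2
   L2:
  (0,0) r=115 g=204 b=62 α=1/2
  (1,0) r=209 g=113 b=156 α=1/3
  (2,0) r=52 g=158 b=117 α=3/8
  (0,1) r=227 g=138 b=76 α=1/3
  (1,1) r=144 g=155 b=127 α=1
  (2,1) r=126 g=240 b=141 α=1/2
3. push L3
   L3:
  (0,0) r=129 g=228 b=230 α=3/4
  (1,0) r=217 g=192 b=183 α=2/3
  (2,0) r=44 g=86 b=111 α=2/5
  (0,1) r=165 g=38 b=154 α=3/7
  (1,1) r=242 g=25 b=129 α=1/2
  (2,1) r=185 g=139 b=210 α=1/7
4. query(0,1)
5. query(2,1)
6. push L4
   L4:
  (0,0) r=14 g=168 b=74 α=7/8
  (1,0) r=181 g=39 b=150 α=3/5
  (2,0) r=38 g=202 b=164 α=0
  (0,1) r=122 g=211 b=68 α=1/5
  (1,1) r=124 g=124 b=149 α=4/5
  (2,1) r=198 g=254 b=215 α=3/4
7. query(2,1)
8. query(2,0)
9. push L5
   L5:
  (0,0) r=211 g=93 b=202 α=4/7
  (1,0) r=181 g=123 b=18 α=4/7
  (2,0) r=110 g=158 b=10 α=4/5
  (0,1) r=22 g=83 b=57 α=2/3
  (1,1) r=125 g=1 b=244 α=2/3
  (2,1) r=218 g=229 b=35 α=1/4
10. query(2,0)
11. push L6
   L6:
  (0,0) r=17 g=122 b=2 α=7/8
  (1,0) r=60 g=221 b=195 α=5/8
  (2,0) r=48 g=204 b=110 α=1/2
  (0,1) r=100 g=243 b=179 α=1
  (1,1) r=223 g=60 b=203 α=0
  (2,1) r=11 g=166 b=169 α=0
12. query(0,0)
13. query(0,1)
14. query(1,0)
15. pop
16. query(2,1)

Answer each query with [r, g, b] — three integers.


at x=0,y=1 over L1,L2,L3:
L1 α=2/3: [82/3, 50/3, 162]
L2 α=1/3: [845/9, 514/9, 400/3]
L3 α=3/7: [7835/63, 3082/63, 2986/21]
→ [124, 49, 142]

(2,1) stack=L1,L2,L3; from [0,0,0]:
after L1 α=1/2: [249/2, 69/2, 90]
after L2 α=1/2: [501/4, 549/4, 231/2]
after L3 α=1/7: [1873/14, 275/2, 129]
→ [134, 138, 129]

at x=2,y=1 over L1,L2,L3,L4:
L1 α=1/2: [249/2, 69/2, 90]
L2 α=1/2: [501/4, 549/4, 231/2]
L3 α=1/7: [1873/14, 275/2, 129]
L4 α=3/4: [10189/56, 1799/8, 387/2]
→ [182, 225, 194]

query (2,0) [L1,L2,L3,L4] — begin 0,0,0
after L1 α=0: [0, 0, 0]
after L2 α=3/8: [39/2, 237/4, 351/8]
after L3 α=2/5: [293/10, 1399/20, 2829/40]
after L4 α=0: [293/10, 1399/20, 2829/40]
rounded: [29, 70, 71]

(2,0) stack=L1,L2,L3,L4,L5; from [0,0,0]:
L1 α=0: [0, 0, 0]
L2 α=3/8: [39/2, 237/4, 351/8]
L3 α=2/5: [293/10, 1399/20, 2829/40]
L4 α=0: [293/10, 1399/20, 2829/40]
L5 α=4/5: [4693/50, 14039/100, 4429/200]
rounded: [94, 140, 22]

query (0,0) [L1,L2,L3,L4,L5,L6] — begin 0,0,0
after L1 α=2/3: [190/3, 52, 134/3]
after L2 α=1/2: [535/6, 128, 160/3]
after L3 α=3/4: [2857/24, 203, 1115/6]
after L4 α=7/8: [5209/192, 1379/8, 4223/48]
after L5 α=4/7: [59225/448, 7113/56, 17151/112]
after L6 α=7/8: [112537/3584, 54937/448, 18719/896]
= [31, 123, 21]

(0,1) stack=L1,L2,L3,L4,L5,L6; from [0,0,0]:
+L1 (α=2/3) → [82/3, 50/3, 162]
+L2 (α=1/3) → [845/9, 514/9, 400/3]
+L3 (α=3/7) → [7835/63, 3082/63, 2986/21]
+L4 (α=1/5) → [39026/315, 25621/315, 13372/105]
+L5 (α=2/3) → [52886/945, 77911/945, 25342/315]
+L6 (α=1) → [100, 243, 179]
= [100, 243, 179]

query (1,0) [L1,L2,L3,L4,L5,L6] — begin 0,0,0
after L1 α=1/2: [92, 64, 55/2]
after L2 α=1/3: [131, 241/3, 211/3]
after L3 α=2/3: [565/3, 1393/9, 1309/9]
after L4 α=3/5: [2759/15, 3839/45, 6668/45]
after L5 α=4/7: [6379/35, 11219/105, 7748/105]
after L6 α=5/8: [29637/280, 24947/140, 41873/280]
rounded: [106, 178, 150]

at x=2,y=1 over L1,L2,L3,L4,L5:
after L1 α=1/2: [249/2, 69/2, 90]
after L2 α=1/2: [501/4, 549/4, 231/2]
after L3 α=1/7: [1873/14, 275/2, 129]
after L4 α=3/4: [10189/56, 1799/8, 387/2]
after L5 α=1/4: [42775/224, 7229/32, 1231/8]
→ [191, 226, 154]


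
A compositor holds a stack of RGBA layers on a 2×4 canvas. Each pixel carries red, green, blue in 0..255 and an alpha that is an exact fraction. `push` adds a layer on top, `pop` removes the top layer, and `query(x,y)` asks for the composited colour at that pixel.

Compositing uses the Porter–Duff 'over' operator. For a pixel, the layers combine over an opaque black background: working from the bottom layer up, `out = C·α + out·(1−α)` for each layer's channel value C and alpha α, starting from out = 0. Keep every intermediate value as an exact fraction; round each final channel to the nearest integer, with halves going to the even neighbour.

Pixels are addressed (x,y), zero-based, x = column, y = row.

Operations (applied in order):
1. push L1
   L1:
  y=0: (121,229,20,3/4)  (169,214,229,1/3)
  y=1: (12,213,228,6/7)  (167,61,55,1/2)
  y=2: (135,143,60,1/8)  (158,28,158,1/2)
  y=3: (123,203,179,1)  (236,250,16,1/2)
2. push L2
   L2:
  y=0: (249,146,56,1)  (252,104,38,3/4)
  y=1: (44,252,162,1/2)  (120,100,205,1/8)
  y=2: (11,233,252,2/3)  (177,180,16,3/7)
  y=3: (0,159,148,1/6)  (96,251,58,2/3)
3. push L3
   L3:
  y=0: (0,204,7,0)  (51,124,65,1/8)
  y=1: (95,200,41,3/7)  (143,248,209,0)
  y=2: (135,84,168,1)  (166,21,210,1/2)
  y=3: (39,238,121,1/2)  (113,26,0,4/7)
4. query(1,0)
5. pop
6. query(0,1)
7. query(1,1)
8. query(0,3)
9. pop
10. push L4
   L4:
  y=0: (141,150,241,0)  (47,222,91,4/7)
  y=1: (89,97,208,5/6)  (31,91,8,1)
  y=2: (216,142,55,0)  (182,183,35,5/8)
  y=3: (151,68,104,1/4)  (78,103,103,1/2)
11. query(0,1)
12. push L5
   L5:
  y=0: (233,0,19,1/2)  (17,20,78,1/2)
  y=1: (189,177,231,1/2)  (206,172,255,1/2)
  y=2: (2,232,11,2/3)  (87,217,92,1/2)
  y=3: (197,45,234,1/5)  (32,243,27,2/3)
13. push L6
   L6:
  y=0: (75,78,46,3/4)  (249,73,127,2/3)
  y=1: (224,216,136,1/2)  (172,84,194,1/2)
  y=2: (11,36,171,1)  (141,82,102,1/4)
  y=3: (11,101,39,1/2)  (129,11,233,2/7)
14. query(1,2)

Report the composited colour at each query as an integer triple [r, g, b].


at x=1,y=0 over L1,L2,L3:
L1 α=1/3: [169/3, 214/3, 229/3]
L2 α=3/4: [2437/12, 575/6, 571/12]
L3 α=1/8: [17671/96, 4769/48, 4777/96]
= [184, 99, 50]

at x=0,y=1 over L1,L2:
after L1 α=6/7: [72/7, 1278/7, 1368/7]
after L2 α=1/2: [190/7, 1521/7, 1251/7]
= [27, 217, 179]

(1,1) stack=L1,L2; from [0,0,0]:
L1 α=1/2: [167/2, 61/2, 55/2]
L2 α=1/8: [1409/16, 627/16, 795/16]
→ [88, 39, 50]

(0,3) stack=L1,L2; from [0,0,0]:
L1 α=1: [123, 203, 179]
L2 α=1/6: [205/2, 587/3, 1043/6]
rounded: [102, 196, 174]

query (0,1) [L1,L4] — begin 0,0,0
+L1 (α=6/7) → [72/7, 1278/7, 1368/7]
+L4 (α=5/6) → [3187/42, 4673/42, 4324/21]
rounded: [76, 111, 206]

at x=1,y=2 over L1,L4,L5,L6:
+L1 (α=1/2) → [79, 14, 79]
+L4 (α=5/8) → [1147/8, 957/8, 103/2]
+L5 (α=1/2) → [1843/16, 2693/16, 287/4]
+L6 (α=1/4) → [7785/64, 9391/64, 1269/16]
rounded: [122, 147, 79]


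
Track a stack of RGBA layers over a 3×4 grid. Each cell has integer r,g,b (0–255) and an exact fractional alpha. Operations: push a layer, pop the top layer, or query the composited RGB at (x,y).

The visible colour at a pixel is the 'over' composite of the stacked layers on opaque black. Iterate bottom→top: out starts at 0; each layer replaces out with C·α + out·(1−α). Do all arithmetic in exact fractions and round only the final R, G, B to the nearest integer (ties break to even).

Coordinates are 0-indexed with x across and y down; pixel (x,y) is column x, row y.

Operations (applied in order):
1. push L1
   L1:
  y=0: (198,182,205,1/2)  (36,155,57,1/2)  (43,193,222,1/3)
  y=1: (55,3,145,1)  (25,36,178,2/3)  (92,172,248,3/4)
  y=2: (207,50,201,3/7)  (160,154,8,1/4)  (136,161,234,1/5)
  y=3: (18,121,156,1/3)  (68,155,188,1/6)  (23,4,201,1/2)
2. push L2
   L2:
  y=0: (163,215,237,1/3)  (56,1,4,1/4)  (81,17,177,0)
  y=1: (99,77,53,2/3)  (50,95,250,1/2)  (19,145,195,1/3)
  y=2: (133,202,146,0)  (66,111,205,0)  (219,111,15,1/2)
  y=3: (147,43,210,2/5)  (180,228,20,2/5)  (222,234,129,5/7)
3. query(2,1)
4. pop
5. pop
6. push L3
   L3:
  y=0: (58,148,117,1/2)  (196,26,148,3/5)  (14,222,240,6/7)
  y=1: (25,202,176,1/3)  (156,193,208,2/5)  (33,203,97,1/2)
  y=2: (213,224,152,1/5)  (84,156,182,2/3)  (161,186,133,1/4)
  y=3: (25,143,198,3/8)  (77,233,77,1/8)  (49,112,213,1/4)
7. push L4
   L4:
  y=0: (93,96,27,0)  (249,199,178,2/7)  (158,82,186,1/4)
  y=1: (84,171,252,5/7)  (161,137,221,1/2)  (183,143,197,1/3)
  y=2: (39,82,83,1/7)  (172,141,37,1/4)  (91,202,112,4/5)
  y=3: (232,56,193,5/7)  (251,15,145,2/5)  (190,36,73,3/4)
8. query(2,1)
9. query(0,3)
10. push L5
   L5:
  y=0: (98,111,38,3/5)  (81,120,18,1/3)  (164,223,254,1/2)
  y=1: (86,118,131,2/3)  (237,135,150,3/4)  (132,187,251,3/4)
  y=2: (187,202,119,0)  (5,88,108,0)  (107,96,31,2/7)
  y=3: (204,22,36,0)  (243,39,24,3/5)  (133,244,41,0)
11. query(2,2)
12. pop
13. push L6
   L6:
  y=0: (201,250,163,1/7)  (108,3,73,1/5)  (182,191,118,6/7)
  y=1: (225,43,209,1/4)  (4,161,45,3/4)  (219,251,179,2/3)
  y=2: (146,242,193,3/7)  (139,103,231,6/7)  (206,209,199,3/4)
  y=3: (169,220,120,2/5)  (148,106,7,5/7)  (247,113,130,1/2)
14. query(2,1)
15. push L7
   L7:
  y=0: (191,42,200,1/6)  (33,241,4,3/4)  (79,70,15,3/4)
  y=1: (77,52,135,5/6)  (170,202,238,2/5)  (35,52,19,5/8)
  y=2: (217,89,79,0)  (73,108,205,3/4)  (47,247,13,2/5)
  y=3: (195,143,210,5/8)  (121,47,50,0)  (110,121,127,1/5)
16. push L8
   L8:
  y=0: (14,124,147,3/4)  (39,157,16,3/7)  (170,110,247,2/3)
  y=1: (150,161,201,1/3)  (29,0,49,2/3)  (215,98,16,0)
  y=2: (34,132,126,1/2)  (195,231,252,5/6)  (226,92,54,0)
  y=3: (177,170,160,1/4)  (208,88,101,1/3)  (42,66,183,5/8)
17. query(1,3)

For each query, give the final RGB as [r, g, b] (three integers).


query (2,1) [L1,L2] — begin 0,0,0
L1 α=3/4: [69, 129, 186]
L2 α=1/3: [157/3, 403/3, 189]
→ [52, 134, 189]

query (2,1) [L3,L4] — begin 0,0,0
+L3 (α=1/2) → [33/2, 203/2, 97/2]
+L4 (α=1/3) → [72, 346/3, 98]
rounded: [72, 115, 98]

query (0,3) [L3,L4] — begin 0,0,0
+L3 (α=3/8) → [75/8, 429/8, 297/4]
+L4 (α=5/7) → [4715/28, 1549/28, 2227/14]
→ [168, 55, 159]

(2,2) stack=L3,L4,L5; from [0,0,0]:
L3 α=1/4: [161/4, 93/2, 133/4]
L4 α=4/5: [1617/20, 1709/10, 385/4]
L5 α=2/7: [2473/28, 299/2, 2173/28]
= [88, 150, 78]

query (2,1) [L3,L4,L6] — begin 0,0,0
after L3 α=1/2: [33/2, 203/2, 97/2]
after L4 α=1/3: [72, 346/3, 98]
after L6 α=2/3: [170, 1852/9, 152]
rounded: [170, 206, 152]

at x=1,y=3 over L3,L4,L6,L7,L8:
after L3 α=1/8: [77/8, 233/8, 77/8]
after L4 α=2/5: [4247/40, 939/40, 2551/40]
after L6 α=5/7: [2721/20, 11539/140, 3251/140]
after L7 α=0: [2721/20, 11539/140, 3251/140]
after L8 α=1/3: [4801/30, 17699/210, 10321/210]
= [160, 84, 49]
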